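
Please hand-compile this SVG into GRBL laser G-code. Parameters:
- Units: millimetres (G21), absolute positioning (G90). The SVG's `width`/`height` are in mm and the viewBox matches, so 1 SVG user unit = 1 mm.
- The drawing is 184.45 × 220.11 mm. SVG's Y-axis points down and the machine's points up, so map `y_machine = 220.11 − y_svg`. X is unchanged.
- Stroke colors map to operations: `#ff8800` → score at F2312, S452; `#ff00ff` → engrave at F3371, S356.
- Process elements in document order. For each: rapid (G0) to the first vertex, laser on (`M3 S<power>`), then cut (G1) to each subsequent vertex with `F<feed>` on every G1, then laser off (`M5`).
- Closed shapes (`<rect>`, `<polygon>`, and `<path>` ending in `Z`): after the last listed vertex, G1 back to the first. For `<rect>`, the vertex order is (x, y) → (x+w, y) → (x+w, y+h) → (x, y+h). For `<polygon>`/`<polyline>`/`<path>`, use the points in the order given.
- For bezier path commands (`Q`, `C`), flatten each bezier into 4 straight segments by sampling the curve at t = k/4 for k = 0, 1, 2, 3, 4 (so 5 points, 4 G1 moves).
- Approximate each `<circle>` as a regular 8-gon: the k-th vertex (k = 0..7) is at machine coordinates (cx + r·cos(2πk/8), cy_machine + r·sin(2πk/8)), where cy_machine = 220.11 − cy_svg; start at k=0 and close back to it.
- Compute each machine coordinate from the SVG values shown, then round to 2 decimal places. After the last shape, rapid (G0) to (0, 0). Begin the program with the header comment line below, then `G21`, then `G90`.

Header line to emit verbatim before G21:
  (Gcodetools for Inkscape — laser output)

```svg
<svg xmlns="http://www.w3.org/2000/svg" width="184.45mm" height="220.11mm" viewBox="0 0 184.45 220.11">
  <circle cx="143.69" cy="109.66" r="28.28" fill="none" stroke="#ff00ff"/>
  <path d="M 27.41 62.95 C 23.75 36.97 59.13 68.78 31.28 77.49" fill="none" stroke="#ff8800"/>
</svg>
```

(Gcodetools for Inkscape — laser output)
G21
G90
G0 X171.97 Y110.45
M3 S356
G1 X163.69 Y130.45 F3371
G1 X143.69 Y138.73 F3371
G1 X123.69 Y130.45 F3371
G1 X115.41 Y110.45 F3371
G1 X123.69 Y90.45 F3371
G1 X143.69 Y82.17 F3371
G1 X163.69 Y90.45 F3371
G1 X171.97 Y110.45 F3371
M5
G0 X27.41 Y157.16
M3 S452
G1 X30.39 Y167.07 F2312
G1 X38.42 Y162.90 F2312
G1 X41.91 Y152.22 F2312
G1 X31.28 Y142.62 F2312
M5
G0 X0.00 Y0.00

viewBox `0 0 184.45 220.11` with mm width/height → 1 unit = 1 mm. Flip: y_m = 220.11 − y_svg.

**Shape 1** — `<circle>` circle, stroke `#ff00ff` → engrave (S356, F3371). Machine vertices: (171.97,110.45) → (163.69,130.45) → (143.69,138.73) → (123.69,130.45) → (115.41,110.45) → (123.69,90.45) → (143.69,82.17) → (163.69,90.45) → (171.97,110.45). Closed: final G1 returns to the first vertex.

**Shape 2** — `<path>` cubic bezier, stroke `#ff8800` → score (S452, F2312). Control points (SVG): P0=(27.41,62.95), P1=(23.75,36.97), P2=(59.13,68.78), P3=(31.28,77.49); sampled at t=k/4. Machine vertices: (27.41,157.16) → (30.39,167.07) → (38.42,162.90) → (41.91,152.22) → (31.28,142.62). Open path.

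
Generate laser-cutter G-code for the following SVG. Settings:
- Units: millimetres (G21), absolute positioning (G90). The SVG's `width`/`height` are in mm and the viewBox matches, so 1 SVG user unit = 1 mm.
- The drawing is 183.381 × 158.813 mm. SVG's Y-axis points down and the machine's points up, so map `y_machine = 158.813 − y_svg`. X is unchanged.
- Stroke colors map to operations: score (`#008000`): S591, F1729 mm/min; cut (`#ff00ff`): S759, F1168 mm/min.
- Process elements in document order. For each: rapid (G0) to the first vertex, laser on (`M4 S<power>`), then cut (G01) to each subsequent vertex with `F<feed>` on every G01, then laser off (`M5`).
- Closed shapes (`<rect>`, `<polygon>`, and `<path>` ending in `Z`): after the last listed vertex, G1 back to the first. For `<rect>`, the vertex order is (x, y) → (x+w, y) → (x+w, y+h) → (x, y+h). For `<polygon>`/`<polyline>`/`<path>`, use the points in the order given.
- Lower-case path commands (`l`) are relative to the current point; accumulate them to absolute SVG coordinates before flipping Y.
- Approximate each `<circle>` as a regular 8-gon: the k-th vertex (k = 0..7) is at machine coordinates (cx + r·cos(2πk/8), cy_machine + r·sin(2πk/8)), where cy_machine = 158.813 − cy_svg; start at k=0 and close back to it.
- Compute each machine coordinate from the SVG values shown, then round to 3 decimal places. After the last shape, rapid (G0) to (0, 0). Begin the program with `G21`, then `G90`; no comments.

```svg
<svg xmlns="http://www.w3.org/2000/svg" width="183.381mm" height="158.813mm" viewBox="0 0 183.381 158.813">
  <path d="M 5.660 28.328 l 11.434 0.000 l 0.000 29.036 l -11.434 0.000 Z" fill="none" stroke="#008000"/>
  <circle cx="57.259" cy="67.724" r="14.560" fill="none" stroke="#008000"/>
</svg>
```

Since the viewBox matches the mm dimensions, user units are millimetres directly. The only transform is the Y-flip y_m = 158.813 − y_svg.

Shape 1 is a rectangle drawn with `<path>`. Its stroke #008000 means score at S591, F1729. After flipping Y the toolpath is (5.660,130.485) → (17.094,130.485) → (17.094,101.449) → (5.660,101.449) → (5.660,130.485), returning to the start.

Shape 2 is a circle drawn with `<circle>`. Its stroke #008000 means score at S591, F1729. After flipping Y the toolpath is (71.819,91.089) → (67.554,101.384) → (57.259,105.649) → (46.964,101.384) → (42.699,91.089) → (46.964,80.794) → (57.259,76.529) → (67.554,80.794) → (71.819,91.089), returning to the start.

G21
G90
G0 X5.660 Y130.485
M4 S591
G01 X17.094 Y130.485 F1729
G01 X17.094 Y101.449 F1729
G01 X5.660 Y101.449 F1729
G01 X5.660 Y130.485 F1729
M5
G0 X71.819 Y91.089
M4 S591
G01 X67.554 Y101.384 F1729
G01 X57.259 Y105.649 F1729
G01 X46.964 Y101.384 F1729
G01 X42.699 Y91.089 F1729
G01 X46.964 Y80.794 F1729
G01 X57.259 Y76.529 F1729
G01 X67.554 Y80.794 F1729
G01 X71.819 Y91.089 F1729
M5
G0 X0.000 Y0.000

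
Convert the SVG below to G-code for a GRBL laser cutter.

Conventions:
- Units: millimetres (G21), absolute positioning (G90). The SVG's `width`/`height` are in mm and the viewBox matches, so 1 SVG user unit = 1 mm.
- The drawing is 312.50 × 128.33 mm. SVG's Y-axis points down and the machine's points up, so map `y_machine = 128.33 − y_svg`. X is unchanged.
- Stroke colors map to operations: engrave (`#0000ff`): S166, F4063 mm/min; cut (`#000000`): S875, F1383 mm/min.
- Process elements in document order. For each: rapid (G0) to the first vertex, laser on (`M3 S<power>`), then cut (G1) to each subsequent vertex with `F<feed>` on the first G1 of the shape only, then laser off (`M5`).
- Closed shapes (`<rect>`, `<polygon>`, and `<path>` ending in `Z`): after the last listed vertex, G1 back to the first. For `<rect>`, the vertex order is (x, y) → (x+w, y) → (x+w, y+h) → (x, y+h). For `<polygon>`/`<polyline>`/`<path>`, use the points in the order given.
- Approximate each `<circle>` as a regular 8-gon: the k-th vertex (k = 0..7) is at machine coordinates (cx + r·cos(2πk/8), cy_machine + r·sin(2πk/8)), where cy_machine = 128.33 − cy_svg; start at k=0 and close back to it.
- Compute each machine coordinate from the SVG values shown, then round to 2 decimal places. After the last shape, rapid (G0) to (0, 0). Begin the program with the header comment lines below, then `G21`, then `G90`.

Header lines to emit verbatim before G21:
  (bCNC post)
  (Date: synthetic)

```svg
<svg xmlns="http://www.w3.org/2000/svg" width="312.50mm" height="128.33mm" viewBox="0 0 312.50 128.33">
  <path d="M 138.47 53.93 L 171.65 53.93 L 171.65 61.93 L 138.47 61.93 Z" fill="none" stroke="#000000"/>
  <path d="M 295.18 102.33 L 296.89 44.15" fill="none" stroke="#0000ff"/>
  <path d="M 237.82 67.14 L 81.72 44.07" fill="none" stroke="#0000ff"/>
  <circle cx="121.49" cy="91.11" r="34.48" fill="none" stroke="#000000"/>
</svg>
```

viewBox `0 0 312.50 128.33` with mm width/height → 1 unit = 1 mm. Flip: y_m = 128.33 − y_svg.

**Shape 1** — `<path>` rectangle, stroke `#000000` → cut (S875, F1383). Machine vertices: (138.47,74.40) → (171.65,74.40) → (171.65,66.40) → (138.47,66.40) → (138.47,74.40). Closed: final G1 returns to the first vertex.

**Shape 2** — `<path>` line segment, stroke `#0000ff` → engrave (S166, F4063). Machine vertices: (295.18,26.00) → (296.89,84.18). Open path.

**Shape 3** — `<path>` line segment, stroke `#0000ff` → engrave (S166, F4063). Machine vertices: (237.82,61.19) → (81.72,84.26). Open path.

**Shape 4** — `<circle>` circle, stroke `#000000` → cut (S875, F1383). Machine vertices: (155.97,37.22) → (145.87,61.60) → (121.49,71.70) → (97.11,61.60) → (87.01,37.22) → (97.11,12.84) → (121.49,2.74) → (145.87,12.84) → (155.97,37.22). Closed: final G1 returns to the first vertex.

(bCNC post)
(Date: synthetic)
G21
G90
G0 X138.47 Y74.40
M3 S875
G1 X171.65 Y74.40 F1383
G1 X171.65 Y66.40
G1 X138.47 Y66.40
G1 X138.47 Y74.40
M5
G0 X295.18 Y26.00
M3 S166
G1 X296.89 Y84.18 F4063
M5
G0 X237.82 Y61.19
M3 S166
G1 X81.72 Y84.26 F4063
M5
G0 X155.97 Y37.22
M3 S875
G1 X145.87 Y61.60 F1383
G1 X121.49 Y71.70
G1 X97.11 Y61.60
G1 X87.01 Y37.22
G1 X97.11 Y12.84
G1 X121.49 Y2.74
G1 X145.87 Y12.84
G1 X155.97 Y37.22
M5
G0 X0.00 Y0.00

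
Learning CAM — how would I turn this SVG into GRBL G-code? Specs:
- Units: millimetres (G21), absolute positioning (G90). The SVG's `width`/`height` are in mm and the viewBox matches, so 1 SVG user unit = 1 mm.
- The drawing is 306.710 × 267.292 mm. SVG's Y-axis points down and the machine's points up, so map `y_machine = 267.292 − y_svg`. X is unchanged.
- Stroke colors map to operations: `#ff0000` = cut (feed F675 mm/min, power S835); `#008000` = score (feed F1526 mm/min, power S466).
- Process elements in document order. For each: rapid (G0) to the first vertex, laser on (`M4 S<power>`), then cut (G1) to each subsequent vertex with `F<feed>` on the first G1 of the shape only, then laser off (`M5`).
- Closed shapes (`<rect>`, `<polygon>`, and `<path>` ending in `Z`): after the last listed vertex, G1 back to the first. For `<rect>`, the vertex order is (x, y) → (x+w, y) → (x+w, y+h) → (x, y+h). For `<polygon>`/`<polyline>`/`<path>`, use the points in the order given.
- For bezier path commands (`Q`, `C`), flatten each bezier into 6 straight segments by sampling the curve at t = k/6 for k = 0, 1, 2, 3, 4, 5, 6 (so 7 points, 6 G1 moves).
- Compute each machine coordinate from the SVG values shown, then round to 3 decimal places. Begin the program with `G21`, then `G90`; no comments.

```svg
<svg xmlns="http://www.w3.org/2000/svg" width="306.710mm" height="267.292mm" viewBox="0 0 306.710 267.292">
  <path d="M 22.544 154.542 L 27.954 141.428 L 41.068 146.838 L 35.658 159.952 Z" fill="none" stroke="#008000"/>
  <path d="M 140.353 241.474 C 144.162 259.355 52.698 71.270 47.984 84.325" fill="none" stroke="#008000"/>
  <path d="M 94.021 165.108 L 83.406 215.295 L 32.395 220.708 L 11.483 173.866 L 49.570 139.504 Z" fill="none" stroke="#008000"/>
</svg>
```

Since the viewBox matches the mm dimensions, user units are millimetres directly. The only transform is the Y-flip y_m = 267.292 − y_svg.

Shape 1 is a regular polygon drawn with `<path>`. Its stroke #008000 means score at S466, F1526. After flipping Y the toolpath is (22.544,112.750) → (27.954,125.864) → (41.068,120.454) → (35.658,107.340) → (22.544,112.750), returning to the start.

Shape 2 is a cubic bezier drawn with `<path>`. Its stroke #008000 means score at S466, F1526. After flipping Y the toolpath is (140.353,25.818) → (135.161,32.157) → (119.146,61.514) → (97.365,102.583) → (74.873,144.053) → (56.727,174.618) → (47.984,182.967).

Shape 3 is a regular polygon drawn with `<path>`. Its stroke #008000 means score at S466, F1526. After flipping Y the toolpath is (94.021,102.184) → (83.406,51.997) → (32.395,46.584) → (11.483,93.426) → (49.570,127.788) → (94.021,102.184), returning to the start.

G21
G90
G0 X22.544 Y112.750
M4 S466
G1 X27.954 Y125.864 F1526
G1 X41.068 Y120.454
G1 X35.658 Y107.340
G1 X22.544 Y112.750
M5
G0 X140.353 Y25.818
M4 S466
G1 X135.161 Y32.157 F1526
G1 X119.146 Y61.514
G1 X97.365 Y102.583
G1 X74.873 Y144.053
G1 X56.727 Y174.618
G1 X47.984 Y182.967
M5
G0 X94.021 Y102.184
M4 S466
G1 X83.406 Y51.997 F1526
G1 X32.395 Y46.584
G1 X11.483 Y93.426
G1 X49.570 Y127.788
G1 X94.021 Y102.184
M5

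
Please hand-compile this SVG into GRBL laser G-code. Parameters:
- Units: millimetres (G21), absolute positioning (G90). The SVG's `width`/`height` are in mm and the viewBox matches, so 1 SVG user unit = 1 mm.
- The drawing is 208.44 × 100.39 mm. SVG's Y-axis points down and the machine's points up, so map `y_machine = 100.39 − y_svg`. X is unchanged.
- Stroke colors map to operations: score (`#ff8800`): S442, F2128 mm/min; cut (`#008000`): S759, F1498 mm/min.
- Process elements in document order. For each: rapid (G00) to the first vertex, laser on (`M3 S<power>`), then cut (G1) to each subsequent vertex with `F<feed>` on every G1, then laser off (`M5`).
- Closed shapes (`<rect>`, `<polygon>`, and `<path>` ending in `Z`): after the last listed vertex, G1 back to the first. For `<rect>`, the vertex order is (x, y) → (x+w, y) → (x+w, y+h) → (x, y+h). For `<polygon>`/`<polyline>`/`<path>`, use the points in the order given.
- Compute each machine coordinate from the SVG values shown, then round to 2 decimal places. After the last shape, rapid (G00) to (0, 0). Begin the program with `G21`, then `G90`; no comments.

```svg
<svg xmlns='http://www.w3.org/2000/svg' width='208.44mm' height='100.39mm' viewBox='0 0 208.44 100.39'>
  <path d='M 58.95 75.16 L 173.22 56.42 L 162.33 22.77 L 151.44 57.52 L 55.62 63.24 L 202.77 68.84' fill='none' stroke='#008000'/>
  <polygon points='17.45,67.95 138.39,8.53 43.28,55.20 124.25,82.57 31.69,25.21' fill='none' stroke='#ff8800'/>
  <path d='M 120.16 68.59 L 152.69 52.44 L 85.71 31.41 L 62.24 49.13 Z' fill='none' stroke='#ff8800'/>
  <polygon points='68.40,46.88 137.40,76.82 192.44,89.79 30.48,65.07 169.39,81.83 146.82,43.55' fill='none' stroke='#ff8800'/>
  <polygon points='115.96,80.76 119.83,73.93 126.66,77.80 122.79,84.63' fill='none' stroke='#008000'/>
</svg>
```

G21
G90
G00 X58.95 Y25.23
M3 S759
G1 X173.22 Y43.97 F1498
G1 X162.33 Y77.62 F1498
G1 X151.44 Y42.87 F1498
G1 X55.62 Y37.15 F1498
G1 X202.77 Y31.55 F1498
M5
G00 X17.45 Y32.44
M3 S442
G1 X138.39 Y91.86 F2128
G1 X43.28 Y45.19 F2128
G1 X124.25 Y17.82 F2128
G1 X31.69 Y75.18 F2128
G1 X17.45 Y32.44 F2128
M5
G00 X120.16 Y31.80
M3 S442
G1 X152.69 Y47.95 F2128
G1 X85.71 Y68.98 F2128
G1 X62.24 Y51.26 F2128
G1 X120.16 Y31.80 F2128
M5
G00 X68.40 Y53.51
M3 S442
G1 X137.40 Y23.57 F2128
G1 X192.44 Y10.60 F2128
G1 X30.48 Y35.32 F2128
G1 X169.39 Y18.56 F2128
G1 X146.82 Y56.84 F2128
G1 X68.40 Y53.51 F2128
M5
G00 X115.96 Y19.63
M3 S759
G1 X119.83 Y26.46 F1498
G1 X126.66 Y22.59 F1498
G1 X122.79 Y15.76 F1498
G1 X115.96 Y19.63 F1498
M5
G00 X0.00 Y0.00

viewBox `0 0 208.44 100.39` with mm width/height → 1 unit = 1 mm. Flip: y_m = 100.39 − y_svg.

**Shape 1** — `<path>` open polyline, stroke `#008000` → cut (S759, F1498). Machine vertices: (58.95,25.23) → (173.22,43.97) → (162.33,77.62) → (151.44,42.87) → (55.62,37.15) → (202.77,31.55). Open path.

**Shape 2** — `<polygon>` closed polygon, stroke `#ff8800` → score (S442, F2128). Machine vertices: (17.45,32.44) → (138.39,91.86) → (43.28,45.19) → (124.25,17.82) → (31.69,75.18) → (17.45,32.44). Closed: final G1 returns to the first vertex.

**Shape 3** — `<path>` closed polygon, stroke `#ff8800` → score (S442, F2128). Machine vertices: (120.16,31.80) → (152.69,47.95) → (85.71,68.98) → (62.24,51.26) → (120.16,31.80). Closed: final G1 returns to the first vertex.

**Shape 4** — `<polygon>` closed polygon, stroke `#ff8800` → score (S442, F2128). Machine vertices: (68.40,53.51) → (137.40,23.57) → (192.44,10.60) → (30.48,35.32) → (169.39,18.56) → (146.82,56.84) → (68.40,53.51). Closed: final G1 returns to the first vertex.

**Shape 5** — `<polygon>` regular polygon, stroke `#008000` → cut (S759, F1498). Machine vertices: (115.96,19.63) → (119.83,26.46) → (126.66,22.59) → (122.79,15.76) → (115.96,19.63). Closed: final G1 returns to the first vertex.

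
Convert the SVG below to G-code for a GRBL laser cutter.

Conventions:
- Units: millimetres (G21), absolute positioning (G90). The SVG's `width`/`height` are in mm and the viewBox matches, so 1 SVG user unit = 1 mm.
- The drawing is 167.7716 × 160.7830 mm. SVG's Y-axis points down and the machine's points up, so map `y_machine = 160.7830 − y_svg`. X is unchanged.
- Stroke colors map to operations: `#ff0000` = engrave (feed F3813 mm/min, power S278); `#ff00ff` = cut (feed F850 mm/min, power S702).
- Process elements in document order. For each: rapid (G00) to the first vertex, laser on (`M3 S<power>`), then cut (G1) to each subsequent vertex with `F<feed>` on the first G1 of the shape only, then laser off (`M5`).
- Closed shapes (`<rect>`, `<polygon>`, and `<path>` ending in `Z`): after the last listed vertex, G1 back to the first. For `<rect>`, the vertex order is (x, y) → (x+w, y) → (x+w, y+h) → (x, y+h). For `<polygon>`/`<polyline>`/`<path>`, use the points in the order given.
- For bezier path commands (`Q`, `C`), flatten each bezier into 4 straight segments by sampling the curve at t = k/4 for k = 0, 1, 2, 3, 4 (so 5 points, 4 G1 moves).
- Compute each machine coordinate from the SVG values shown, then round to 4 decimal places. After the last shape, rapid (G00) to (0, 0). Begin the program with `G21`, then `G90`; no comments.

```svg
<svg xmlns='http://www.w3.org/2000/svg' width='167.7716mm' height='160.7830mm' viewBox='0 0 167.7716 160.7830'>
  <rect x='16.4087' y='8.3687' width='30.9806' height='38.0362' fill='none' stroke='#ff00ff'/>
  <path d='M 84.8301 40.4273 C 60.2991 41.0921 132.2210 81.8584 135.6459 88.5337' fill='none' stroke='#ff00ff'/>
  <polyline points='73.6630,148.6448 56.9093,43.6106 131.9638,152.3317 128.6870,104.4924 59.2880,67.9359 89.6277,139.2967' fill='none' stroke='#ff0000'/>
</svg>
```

G21
G90
G00 X16.4087 Y152.4143
M3 S702
G1 X47.3893 Y152.4143 F850
G1 X47.3893 Y114.3781
G1 X16.4087 Y114.3781
G1 X16.4087 Y152.4143
M5
G00 X84.8301 Y120.3557
M3 S702
G1 X81.9394 Y113.4973 F850
G1 X99.7545 Y98.5564
G1 X122.8114 Y82.4886
G1 X135.6459 Y72.2493
M5
G00 X73.6630 Y12.1382
M3 S278
G1 X56.9093 Y117.1724 F3813
G1 X131.9638 Y8.4513
G1 X128.6870 Y56.2906
G1 X59.2880 Y92.8471
G1 X89.6277 Y21.4863
M5
G00 X0.0000 Y0.0000

Since the viewBox matches the mm dimensions, user units are millimetres directly. The only transform is the Y-flip y_m = 160.7830 − y_svg.

Shape 1 is a rectangle drawn with `<rect>`. Its stroke #ff00ff means cut at S702, F850. After flipping Y the toolpath is (16.4087,152.4143) → (47.3893,152.4143) → (47.3893,114.3781) → (16.4087,114.3781) → (16.4087,152.4143), returning to the start.

Shape 2 is a cubic bezier drawn with `<path>`. Its stroke #ff00ff means cut at S702, F850. After flipping Y the toolpath is (84.8301,120.3557) → (81.9394,113.4973) → (99.7545,98.5564) → (122.8114,82.4886) → (135.6459,72.2493).

Shape 3 is a open polyline drawn with `<polyline>`. Its stroke #ff0000 means engrave at S278, F3813. After flipping Y the toolpath is (73.6630,12.1382) → (56.9093,117.1724) → (131.9638,8.4513) → (128.6870,56.2906) → (59.2880,92.8471) → (89.6277,21.4863).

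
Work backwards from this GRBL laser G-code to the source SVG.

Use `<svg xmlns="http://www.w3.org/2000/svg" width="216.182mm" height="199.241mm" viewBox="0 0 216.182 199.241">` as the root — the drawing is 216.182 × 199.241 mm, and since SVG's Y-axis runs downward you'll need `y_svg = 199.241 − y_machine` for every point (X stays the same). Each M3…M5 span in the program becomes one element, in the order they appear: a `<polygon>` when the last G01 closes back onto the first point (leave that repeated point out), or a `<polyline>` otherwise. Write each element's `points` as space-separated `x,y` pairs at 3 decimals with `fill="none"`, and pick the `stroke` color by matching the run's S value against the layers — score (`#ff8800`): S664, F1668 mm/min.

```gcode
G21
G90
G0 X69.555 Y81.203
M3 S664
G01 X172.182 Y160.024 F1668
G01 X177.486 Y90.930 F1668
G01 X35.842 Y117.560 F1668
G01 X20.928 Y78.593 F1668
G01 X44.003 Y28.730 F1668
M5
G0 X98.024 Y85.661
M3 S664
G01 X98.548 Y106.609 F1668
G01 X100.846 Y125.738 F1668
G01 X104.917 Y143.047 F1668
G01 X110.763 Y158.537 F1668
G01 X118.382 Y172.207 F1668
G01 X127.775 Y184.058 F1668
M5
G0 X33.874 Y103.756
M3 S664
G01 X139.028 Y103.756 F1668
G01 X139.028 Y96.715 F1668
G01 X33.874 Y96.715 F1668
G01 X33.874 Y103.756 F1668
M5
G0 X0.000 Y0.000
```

Each laser-on run becomes one SVG element. Flip Y back into SVG space with y_svg = 199.241 − y_machine. Every run uses S664, so all elements get stroke `#ff8800` (score).

Run 1: The run is open, so emit a `<polyline>` with points (Y-flipped): 69.555,118.038 172.182,39.217 177.486,108.311 35.842,81.681 20.928,120.648 44.003,170.511.

Run 2: The run is open, so emit a `<polyline>` with points (Y-flipped): 98.024,113.580 98.548,92.632 100.846,73.503 104.917,56.194 110.763,40.704 118.382,27.034 127.775,15.183.

Run 3: The run returns to its start, so emit a `<polygon>` with points (Y-flipped): 33.874,95.485 139.028,95.485 139.028,102.526 33.874,102.526.

<svg xmlns="http://www.w3.org/2000/svg" width="216.182mm" height="199.241mm" viewBox="0 0 216.182 199.241">
  <polyline points="69.555,118.038 172.182,39.217 177.486,108.311 35.842,81.681 20.928,120.648 44.003,170.511" fill="none" stroke="#ff8800"/>
  <polyline points="98.024,113.580 98.548,92.632 100.846,73.503 104.917,56.194 110.763,40.704 118.382,27.034 127.775,15.183" fill="none" stroke="#ff8800"/>
  <polygon points="33.874,95.485 139.028,95.485 139.028,102.526 33.874,102.526" fill="none" stroke="#ff8800"/>
</svg>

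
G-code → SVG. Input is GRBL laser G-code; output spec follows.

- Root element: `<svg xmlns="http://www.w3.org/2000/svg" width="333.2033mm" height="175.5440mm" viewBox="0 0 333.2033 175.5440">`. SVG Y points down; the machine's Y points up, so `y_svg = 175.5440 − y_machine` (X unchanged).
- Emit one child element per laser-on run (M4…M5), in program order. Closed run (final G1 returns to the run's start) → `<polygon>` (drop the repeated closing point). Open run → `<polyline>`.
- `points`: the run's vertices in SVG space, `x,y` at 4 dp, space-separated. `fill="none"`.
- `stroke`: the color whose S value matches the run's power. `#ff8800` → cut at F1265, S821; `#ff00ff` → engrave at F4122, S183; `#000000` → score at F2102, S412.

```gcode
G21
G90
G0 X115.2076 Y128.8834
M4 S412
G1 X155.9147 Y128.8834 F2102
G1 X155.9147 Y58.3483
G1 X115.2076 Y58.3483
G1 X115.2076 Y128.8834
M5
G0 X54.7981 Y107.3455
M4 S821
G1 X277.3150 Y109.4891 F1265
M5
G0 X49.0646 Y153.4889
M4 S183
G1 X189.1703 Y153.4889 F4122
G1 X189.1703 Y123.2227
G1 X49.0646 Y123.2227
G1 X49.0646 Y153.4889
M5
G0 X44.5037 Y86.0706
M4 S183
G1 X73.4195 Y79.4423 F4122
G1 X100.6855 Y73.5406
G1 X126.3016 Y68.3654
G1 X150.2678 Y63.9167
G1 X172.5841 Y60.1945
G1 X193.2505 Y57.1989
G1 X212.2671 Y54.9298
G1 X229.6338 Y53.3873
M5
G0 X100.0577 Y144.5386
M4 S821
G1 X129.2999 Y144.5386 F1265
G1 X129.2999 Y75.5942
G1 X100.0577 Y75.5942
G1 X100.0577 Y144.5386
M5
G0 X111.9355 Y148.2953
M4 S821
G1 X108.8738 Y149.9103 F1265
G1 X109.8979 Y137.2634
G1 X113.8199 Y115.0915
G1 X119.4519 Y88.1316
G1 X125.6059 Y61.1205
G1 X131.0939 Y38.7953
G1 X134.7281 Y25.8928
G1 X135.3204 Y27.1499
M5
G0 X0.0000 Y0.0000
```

<svg xmlns="http://www.w3.org/2000/svg" width="333.2033mm" height="175.5440mm" viewBox="0 0 333.2033 175.5440">
  <polygon points="115.2076,46.6606 155.9147,46.6606 155.9147,117.1957 115.2076,117.1957" fill="none" stroke="#000000"/>
  <polyline points="54.7981,68.1985 277.3150,66.0549" fill="none" stroke="#ff8800"/>
  <polygon points="49.0646,22.0551 189.1703,22.0551 189.1703,52.3213 49.0646,52.3213" fill="none" stroke="#ff00ff"/>
  <polyline points="44.5037,89.4734 73.4195,96.1017 100.6855,102.0034 126.3016,107.1786 150.2678,111.6273 172.5841,115.3495 193.2505,118.3451 212.2671,120.6142 229.6338,122.1567" fill="none" stroke="#ff00ff"/>
  <polygon points="100.0577,31.0054 129.2999,31.0054 129.2999,99.9498 100.0577,99.9498" fill="none" stroke="#ff8800"/>
  <polyline points="111.9355,27.2487 108.8738,25.6337 109.8979,38.2806 113.8199,60.4525 119.4519,87.4124 125.6059,114.4235 131.0939,136.7487 134.7281,149.6512 135.3204,148.3941" fill="none" stroke="#ff8800"/>
</svg>

y_svg = 175.5440 − y_m.

[1] S412→`#000000` (score); closed run; points: 115.2076,46.6606 155.9147,46.6606 155.9147,117.1957 115.2076,117.1957

[2] S821→`#ff8800` (cut); open run; points: 54.7981,68.1985 277.3150,66.0549

[3] S183→`#ff00ff` (engrave); closed run; points: 49.0646,22.0551 189.1703,22.0551 189.1703,52.3213 49.0646,52.3213

[4] S183→`#ff00ff` (engrave); open run; points: 44.5037,89.4734 73.4195,96.1017 100.6855,102.0034 126.3016,107.1786 150.2678,111.6273 172.5841,115.3495 193.2505,118.3451 212.2671,120.6142 229.6338,122.1567

[5] S821→`#ff8800` (cut); closed run; points: 100.0577,31.0054 129.2999,31.0054 129.2999,99.9498 100.0577,99.9498

[6] S821→`#ff8800` (cut); open run; points: 111.9355,27.2487 108.8738,25.6337 109.8979,38.2806 113.8199,60.4525 119.4519,87.4124 125.6059,114.4235 131.0939,136.7487 134.7281,149.6512 135.3204,148.3941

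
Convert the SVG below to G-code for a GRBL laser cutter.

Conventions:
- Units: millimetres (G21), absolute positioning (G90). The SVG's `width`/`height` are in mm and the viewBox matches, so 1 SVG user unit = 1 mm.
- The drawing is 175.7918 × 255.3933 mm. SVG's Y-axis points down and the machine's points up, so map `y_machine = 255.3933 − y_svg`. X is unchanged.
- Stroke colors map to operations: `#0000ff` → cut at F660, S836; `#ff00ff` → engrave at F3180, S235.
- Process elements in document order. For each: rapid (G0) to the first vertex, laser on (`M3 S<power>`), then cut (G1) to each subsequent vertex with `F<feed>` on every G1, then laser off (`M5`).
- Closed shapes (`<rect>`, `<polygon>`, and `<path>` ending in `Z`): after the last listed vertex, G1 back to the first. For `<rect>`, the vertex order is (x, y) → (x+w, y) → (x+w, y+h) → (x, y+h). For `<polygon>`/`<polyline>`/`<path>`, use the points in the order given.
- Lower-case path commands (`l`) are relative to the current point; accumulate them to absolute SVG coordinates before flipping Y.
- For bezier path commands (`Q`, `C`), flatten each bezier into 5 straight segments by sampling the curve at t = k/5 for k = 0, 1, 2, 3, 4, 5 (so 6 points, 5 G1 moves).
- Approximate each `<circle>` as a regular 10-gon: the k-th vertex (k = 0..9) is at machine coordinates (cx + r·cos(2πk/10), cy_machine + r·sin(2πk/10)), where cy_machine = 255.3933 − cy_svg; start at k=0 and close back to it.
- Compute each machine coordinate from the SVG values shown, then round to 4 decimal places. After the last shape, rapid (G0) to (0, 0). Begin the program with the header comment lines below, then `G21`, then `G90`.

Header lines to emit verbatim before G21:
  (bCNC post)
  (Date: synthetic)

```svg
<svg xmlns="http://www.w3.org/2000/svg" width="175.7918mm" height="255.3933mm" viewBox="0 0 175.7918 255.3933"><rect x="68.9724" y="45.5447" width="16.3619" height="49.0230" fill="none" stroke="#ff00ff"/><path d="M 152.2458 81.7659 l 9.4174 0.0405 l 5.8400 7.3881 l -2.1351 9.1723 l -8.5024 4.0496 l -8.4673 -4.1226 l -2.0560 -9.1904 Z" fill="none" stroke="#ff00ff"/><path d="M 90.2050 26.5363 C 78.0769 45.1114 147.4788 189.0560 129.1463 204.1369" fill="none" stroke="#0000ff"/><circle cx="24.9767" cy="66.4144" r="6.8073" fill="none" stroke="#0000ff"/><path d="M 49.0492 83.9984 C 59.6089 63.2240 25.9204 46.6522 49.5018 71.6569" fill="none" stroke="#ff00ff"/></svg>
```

viewBox `0 0 175.7918 255.3933` with mm width/height → 1 unit = 1 mm. Flip: y_m = 255.3933 − y_svg.

**Shape 1** — `<rect>` rectangle, stroke `#ff00ff` → engrave (S235, F3180). Machine vertices: (68.9724,209.8486) → (85.3343,209.8486) → (85.3343,160.8256) → (68.9724,160.8256) → (68.9724,209.8486). Closed: final G1 returns to the first vertex.

**Shape 2** — `<path>` regular polygon, stroke `#ff00ff` → engrave (S235, F3180). Machine vertices: (152.2458,173.6274) → (161.6632,173.5869) → (167.5032,166.1988) → (165.3681,157.0265) → (156.8657,152.9769) → (148.3984,157.0995) → (146.3424,166.2899) → (152.2458,173.6274). Closed: final G1 returns to the first vertex.

**Shape 3** — `<path>` cubic bezier, stroke `#0000ff` → cut (S836, F660). Control points (SVG): P0=(90.2050,26.5363), P1=(78.0769,45.1114), P2=(147.4788,189.0560), P3=(129.1463,204.1369); sampled at t=k/5. Machine vertices: (90.2050,228.8570) → (91.3576,204.7015) → (103.9528,162.6604) → (119.8657,114.9371) → (130.9718,73.7347) → (129.1463,51.2564). Open path.

**Shape 4** — `<circle>` circle, stroke `#0000ff` → cut (S836, F660). Machine vertices: (31.7840,188.9789) → (30.4839,192.9801) → (27.0803,195.4530) → (22.8731,195.4530) → (19.4695,192.9801) → (18.1694,188.9789) → (19.4695,184.9777) → (22.8731,182.5048) → (27.0803,182.5048) → (30.4839,184.9777) → (31.7840,188.9789). Closed: final G1 returns to the first vertex.

**Shape 5** — `<path>` cubic bezier, stroke `#ff00ff` → engrave (S235, F3180). Control points (SVG): P0=(49.0492,83.9984), P1=(59.6089,63.2240), P2=(25.9204,46.6522), P3=(49.5018,71.6569); sampled at t=k/5. Machine vertices: (49.0492,171.3949) → (50.8874,183.0562) → (46.9789,191.9150) → (42.1965,196.1772) → (41.4132,194.0490) → (49.5018,183.7364). Open path.

(bCNC post)
(Date: synthetic)
G21
G90
G0 X68.9724 Y209.8486
M3 S235
G1 X85.3343 Y209.8486 F3180
G1 X85.3343 Y160.8256 F3180
G1 X68.9724 Y160.8256 F3180
G1 X68.9724 Y209.8486 F3180
M5
G0 X152.2458 Y173.6274
M3 S235
G1 X161.6632 Y173.5869 F3180
G1 X167.5032 Y166.1988 F3180
G1 X165.3681 Y157.0265 F3180
G1 X156.8657 Y152.9769 F3180
G1 X148.3984 Y157.0995 F3180
G1 X146.3424 Y166.2899 F3180
G1 X152.2458 Y173.6274 F3180
M5
G0 X90.2050 Y228.8570
M3 S836
G1 X91.3576 Y204.7015 F660
G1 X103.9528 Y162.6604 F660
G1 X119.8657 Y114.9371 F660
G1 X130.9718 Y73.7347 F660
G1 X129.1463 Y51.2564 F660
M5
G0 X31.7840 Y188.9789
M3 S836
G1 X30.4839 Y192.9801 F660
G1 X27.0803 Y195.4530 F660
G1 X22.8731 Y195.4530 F660
G1 X19.4695 Y192.9801 F660
G1 X18.1694 Y188.9789 F660
G1 X19.4695 Y184.9777 F660
G1 X22.8731 Y182.5048 F660
G1 X27.0803 Y182.5048 F660
G1 X30.4839 Y184.9777 F660
G1 X31.7840 Y188.9789 F660
M5
G0 X49.0492 Y171.3949
M3 S235
G1 X50.8874 Y183.0562 F3180
G1 X46.9789 Y191.9150 F3180
G1 X42.1965 Y196.1772 F3180
G1 X41.4132 Y194.0490 F3180
G1 X49.5018 Y183.7364 F3180
M5
G0 X0.0000 Y0.0000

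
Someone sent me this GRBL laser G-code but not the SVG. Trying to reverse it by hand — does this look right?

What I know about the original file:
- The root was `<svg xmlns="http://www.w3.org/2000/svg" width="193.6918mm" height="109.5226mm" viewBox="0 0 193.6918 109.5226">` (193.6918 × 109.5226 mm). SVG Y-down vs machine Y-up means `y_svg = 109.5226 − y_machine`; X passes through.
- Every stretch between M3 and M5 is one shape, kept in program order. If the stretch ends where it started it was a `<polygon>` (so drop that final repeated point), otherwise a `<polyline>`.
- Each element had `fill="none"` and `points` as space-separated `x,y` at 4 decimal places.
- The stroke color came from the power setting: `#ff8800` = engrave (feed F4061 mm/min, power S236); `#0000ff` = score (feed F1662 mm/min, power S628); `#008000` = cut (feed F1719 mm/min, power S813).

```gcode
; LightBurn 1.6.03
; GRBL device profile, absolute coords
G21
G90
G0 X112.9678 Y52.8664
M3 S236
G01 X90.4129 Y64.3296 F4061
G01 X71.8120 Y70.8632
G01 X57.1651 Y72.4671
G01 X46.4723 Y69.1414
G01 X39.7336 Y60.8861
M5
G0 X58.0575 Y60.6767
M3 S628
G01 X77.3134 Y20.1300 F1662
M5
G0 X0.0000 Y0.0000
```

<svg xmlns="http://www.w3.org/2000/svg" width="193.6918mm" height="109.5226mm" viewBox="0 0 193.6918 109.5226">
  <polyline points="112.9678,56.6562 90.4129,45.1930 71.8120,38.6594 57.1651,37.0555 46.4723,40.3812 39.7336,48.6365" fill="none" stroke="#ff8800"/>
  <polyline points="58.0575,48.8459 77.3134,89.3926" fill="none" stroke="#0000ff"/>
</svg>

y_svg = 109.5226 − y_m.

[1] S236→`#ff8800` (engrave); open run; points: 112.9678,56.6562 90.4129,45.1930 71.8120,38.6594 57.1651,37.0555 46.4723,40.3812 39.7336,48.6365

[2] S628→`#0000ff` (score); open run; points: 58.0575,48.8459 77.3134,89.3926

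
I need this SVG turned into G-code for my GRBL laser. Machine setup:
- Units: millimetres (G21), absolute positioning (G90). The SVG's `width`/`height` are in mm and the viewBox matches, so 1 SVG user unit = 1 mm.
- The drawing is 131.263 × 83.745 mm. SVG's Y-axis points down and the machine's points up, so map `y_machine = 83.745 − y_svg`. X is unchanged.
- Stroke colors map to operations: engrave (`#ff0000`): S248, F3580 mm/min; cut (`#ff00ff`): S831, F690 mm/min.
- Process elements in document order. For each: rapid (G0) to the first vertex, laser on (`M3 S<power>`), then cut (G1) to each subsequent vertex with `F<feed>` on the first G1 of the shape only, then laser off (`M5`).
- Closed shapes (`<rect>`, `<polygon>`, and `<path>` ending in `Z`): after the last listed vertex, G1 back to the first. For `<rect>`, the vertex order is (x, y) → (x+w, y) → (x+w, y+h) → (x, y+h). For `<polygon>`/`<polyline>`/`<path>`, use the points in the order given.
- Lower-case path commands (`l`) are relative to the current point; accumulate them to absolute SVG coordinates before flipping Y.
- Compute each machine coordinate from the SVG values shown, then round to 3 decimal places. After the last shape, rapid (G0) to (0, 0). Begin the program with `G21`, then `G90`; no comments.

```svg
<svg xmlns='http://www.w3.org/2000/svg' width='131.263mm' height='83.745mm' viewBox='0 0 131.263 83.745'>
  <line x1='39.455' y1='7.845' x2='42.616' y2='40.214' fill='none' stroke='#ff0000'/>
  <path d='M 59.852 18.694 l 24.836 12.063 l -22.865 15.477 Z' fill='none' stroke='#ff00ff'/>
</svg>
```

viewBox `0 0 131.263 83.745` with mm width/height → 1 unit = 1 mm. Flip: y_m = 83.745 − y_svg.

**Shape 1** — `<line>` line segment, stroke `#ff0000` → engrave (S248, F3580). Machine vertices: (39.455,75.900) → (42.616,43.531). Open path.

**Shape 2** — `<path>` regular polygon, stroke `#ff00ff` → cut (S831, F690). Machine vertices: (59.852,65.051) → (84.688,52.988) → (61.823,37.511) → (59.852,65.051). Closed: final G1 returns to the first vertex.

G21
G90
G0 X39.455 Y75.900
M3 S248
G1 X42.616 Y43.531 F3580
M5
G0 X59.852 Y65.051
M3 S831
G1 X84.688 Y52.988 F690
G1 X61.823 Y37.511
G1 X59.852 Y65.051
M5
G0 X0.000 Y0.000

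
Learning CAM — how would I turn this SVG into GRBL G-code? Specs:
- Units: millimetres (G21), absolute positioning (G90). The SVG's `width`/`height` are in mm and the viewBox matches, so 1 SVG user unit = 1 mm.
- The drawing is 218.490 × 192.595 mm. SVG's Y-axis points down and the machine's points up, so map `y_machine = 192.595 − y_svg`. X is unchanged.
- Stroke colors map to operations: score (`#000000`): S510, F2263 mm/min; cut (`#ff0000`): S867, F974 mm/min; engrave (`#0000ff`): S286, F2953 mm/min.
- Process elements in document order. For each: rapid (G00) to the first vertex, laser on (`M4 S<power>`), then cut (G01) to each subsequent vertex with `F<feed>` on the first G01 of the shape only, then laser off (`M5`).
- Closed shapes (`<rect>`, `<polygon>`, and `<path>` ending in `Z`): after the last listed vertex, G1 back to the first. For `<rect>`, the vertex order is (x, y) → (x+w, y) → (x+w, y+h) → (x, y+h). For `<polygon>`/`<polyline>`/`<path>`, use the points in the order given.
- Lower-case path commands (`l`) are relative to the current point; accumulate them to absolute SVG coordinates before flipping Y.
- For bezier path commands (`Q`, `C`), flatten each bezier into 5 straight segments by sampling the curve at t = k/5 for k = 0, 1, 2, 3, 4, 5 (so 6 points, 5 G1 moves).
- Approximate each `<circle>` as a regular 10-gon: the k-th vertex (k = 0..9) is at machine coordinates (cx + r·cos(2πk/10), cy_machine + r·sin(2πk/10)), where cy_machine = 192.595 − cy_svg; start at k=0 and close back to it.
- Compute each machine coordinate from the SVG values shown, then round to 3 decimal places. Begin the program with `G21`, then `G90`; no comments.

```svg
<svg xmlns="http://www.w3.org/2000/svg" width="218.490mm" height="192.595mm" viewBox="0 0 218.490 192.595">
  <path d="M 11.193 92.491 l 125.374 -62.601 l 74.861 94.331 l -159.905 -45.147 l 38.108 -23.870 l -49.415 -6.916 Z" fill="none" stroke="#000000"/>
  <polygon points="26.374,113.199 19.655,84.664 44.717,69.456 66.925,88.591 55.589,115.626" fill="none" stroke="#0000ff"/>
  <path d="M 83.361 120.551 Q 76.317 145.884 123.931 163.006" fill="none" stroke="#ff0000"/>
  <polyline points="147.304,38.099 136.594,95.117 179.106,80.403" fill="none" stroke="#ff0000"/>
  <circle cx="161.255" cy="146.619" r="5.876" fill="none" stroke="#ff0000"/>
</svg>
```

G21
G90
G00 X11.193 Y100.104
M4 S510
G01 X136.567 Y162.705 F2263
G01 X211.428 Y68.374
G01 X51.523 Y113.521
G01 X89.631 Y137.391
G01 X40.216 Y144.307
G01 X11.193 Y100.104
M5
G00 X26.374 Y79.396
M4 S286
G01 X19.655 Y107.931 F2953
G01 X44.717 Y123.139
G01 X66.925 Y104.004
G01 X55.589 Y76.969
G01 X26.374 Y79.396
M5
G00 X83.361 Y72.044
M4 S867
G01 X82.730 Y62.239 F974
G01 X86.471 Y53.091
G01 X94.585 Y44.600
G01 X107.072 Y36.766
G01 X123.931 Y29.589
M5
G00 X147.304 Y154.496
M4 S867
G01 X136.594 Y97.478 F974
G01 X179.106 Y112.192
M5
G00 X167.131 Y45.976
M4 S867
G01 X166.009 Y49.430 F974
G01 X163.071 Y51.564
G01 X159.439 Y51.564
G01 X156.501 Y49.430
G01 X155.379 Y45.976
G01 X156.501 Y42.522
G01 X159.439 Y40.388
G01 X163.071 Y40.388
G01 X166.009 Y42.522
G01 X167.131 Y45.976
M5

viewBox `0 0 218.490 192.595` with mm width/height → 1 unit = 1 mm. Flip: y_m = 192.595 − y_svg.

**Shape 1** — `<path>` closed polygon, stroke `#000000` → score (S510, F2263). Machine vertices: (11.193,100.104) → (136.567,162.705) → (211.428,68.374) → (51.523,113.521) → (89.631,137.391) → (40.216,144.307) → (11.193,100.104). Closed: final G1 returns to the first vertex.

**Shape 2** — `<polygon>` regular polygon, stroke `#0000ff` → engrave (S286, F2953). Machine vertices: (26.374,79.396) → (19.655,107.931) → (44.717,123.139) → (66.925,104.004) → (55.589,76.969) → (26.374,79.396). Closed: final G1 returns to the first vertex.

**Shape 3** — `<path>` quadratic bezier, stroke `#ff0000` → cut (S867, F974). Control points (SVG): P0=(83.361,120.551), P1=(76.317,145.884), P2=(123.931,163.006); sampled at t=k/5. Machine vertices: (83.361,72.044) → (82.730,62.239) → (86.471,53.091) → (94.585,44.600) → (107.072,36.766) → (123.931,29.589). Open path.

**Shape 4** — `<polyline>` open polyline, stroke `#ff0000` → cut (S867, F974). Machine vertices: (147.304,154.496) → (136.594,97.478) → (179.106,112.192). Open path.

**Shape 5** — `<circle>` circle, stroke `#ff0000` → cut (S867, F974). Machine vertices: (167.131,45.976) → (166.009,49.430) → (163.071,51.564) → (159.439,51.564) → (156.501,49.430) → (155.379,45.976) → (156.501,42.522) → (159.439,40.388) → (163.071,40.388) → (166.009,42.522) → (167.131,45.976). Closed: final G1 returns to the first vertex.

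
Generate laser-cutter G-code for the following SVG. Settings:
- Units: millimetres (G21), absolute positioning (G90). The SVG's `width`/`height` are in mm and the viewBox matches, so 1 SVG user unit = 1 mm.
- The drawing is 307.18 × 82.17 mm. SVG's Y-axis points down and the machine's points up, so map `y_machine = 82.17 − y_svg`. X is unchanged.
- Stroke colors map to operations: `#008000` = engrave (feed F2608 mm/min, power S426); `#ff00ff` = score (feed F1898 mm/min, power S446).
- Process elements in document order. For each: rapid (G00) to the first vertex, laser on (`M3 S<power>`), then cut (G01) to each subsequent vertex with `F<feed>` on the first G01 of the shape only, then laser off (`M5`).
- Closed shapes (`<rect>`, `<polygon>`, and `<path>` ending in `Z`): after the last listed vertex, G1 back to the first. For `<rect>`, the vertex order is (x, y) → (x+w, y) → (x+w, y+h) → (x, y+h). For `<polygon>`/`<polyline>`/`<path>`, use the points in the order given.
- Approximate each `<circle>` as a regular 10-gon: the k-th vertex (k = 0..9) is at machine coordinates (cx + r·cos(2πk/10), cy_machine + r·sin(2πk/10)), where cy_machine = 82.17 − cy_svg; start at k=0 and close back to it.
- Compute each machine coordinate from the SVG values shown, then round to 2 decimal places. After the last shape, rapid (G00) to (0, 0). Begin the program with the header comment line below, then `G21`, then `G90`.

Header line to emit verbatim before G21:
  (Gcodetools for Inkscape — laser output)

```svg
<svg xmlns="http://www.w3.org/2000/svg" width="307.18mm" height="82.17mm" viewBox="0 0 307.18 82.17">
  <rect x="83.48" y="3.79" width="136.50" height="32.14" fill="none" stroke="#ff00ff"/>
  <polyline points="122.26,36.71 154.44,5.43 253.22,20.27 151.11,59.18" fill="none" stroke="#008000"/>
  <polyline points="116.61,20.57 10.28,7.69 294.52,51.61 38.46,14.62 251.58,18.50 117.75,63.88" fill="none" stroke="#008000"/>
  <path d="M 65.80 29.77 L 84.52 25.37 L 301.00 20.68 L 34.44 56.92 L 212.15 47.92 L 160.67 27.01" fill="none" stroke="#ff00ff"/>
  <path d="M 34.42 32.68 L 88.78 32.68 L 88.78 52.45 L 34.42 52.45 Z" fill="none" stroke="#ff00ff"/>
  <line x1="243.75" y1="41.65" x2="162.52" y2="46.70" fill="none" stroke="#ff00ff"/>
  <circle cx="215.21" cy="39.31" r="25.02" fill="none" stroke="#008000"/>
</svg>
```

(Gcodetools for Inkscape — laser output)
G21
G90
G00 X83.48 Y78.38
M3 S446
G01 X219.98 Y78.38 F1898
G01 X219.98 Y46.24
G01 X83.48 Y46.24
G01 X83.48 Y78.38
M5
G00 X122.26 Y45.46
M3 S426
G01 X154.44 Y76.74 F2608
G01 X253.22 Y61.90
G01 X151.11 Y22.99
M5
G00 X116.61 Y61.60
M3 S426
G01 X10.28 Y74.48 F2608
G01 X294.52 Y30.56
G01 X38.46 Y67.55
G01 X251.58 Y63.67
G01 X117.75 Y18.29
M5
G00 X65.80 Y52.40
M3 S446
G01 X84.52 Y56.80 F1898
G01 X301.00 Y61.49
G01 X34.44 Y25.25
G01 X212.15 Y34.25
G01 X160.67 Y55.16
M5
G00 X34.42 Y49.49
M3 S446
G01 X88.78 Y49.49 F1898
G01 X88.78 Y29.72
G01 X34.42 Y29.72
G01 X34.42 Y49.49
M5
G00 X243.75 Y40.52
M3 S446
G01 X162.52 Y35.47 F1898
M5
G00 X240.23 Y42.86
M3 S426
G01 X235.45 Y57.57 F2608
G01 X222.94 Y66.66
G01 X207.48 Y66.66
G01 X194.97 Y57.57
G01 X190.19 Y42.86
G01 X194.97 Y28.15
G01 X207.48 Y19.06
G01 X222.94 Y19.06
G01 X235.45 Y28.15
G01 X240.23 Y42.86
M5
G00 X0.00 Y0.00

Since the viewBox matches the mm dimensions, user units are millimetres directly. The only transform is the Y-flip y_m = 82.17 − y_svg.

Shape 1 is a rectangle drawn with `<rect>`. Its stroke #ff00ff means score at S446, F1898. After flipping Y the toolpath is (83.48,78.38) → (219.98,78.38) → (219.98,46.24) → (83.48,46.24) → (83.48,78.38), returning to the start.

Shape 2 is a open polyline drawn with `<polyline>`. Its stroke #008000 means engrave at S426, F2608. After flipping Y the toolpath is (122.26,45.46) → (154.44,76.74) → (253.22,61.90) → (151.11,22.99).

Shape 3 is a open polyline drawn with `<polyline>`. Its stroke #008000 means engrave at S426, F2608. After flipping Y the toolpath is (116.61,61.60) → (10.28,74.48) → (294.52,30.56) → (38.46,67.55) → (251.58,63.67) → (117.75,18.29).

Shape 4 is a open polyline drawn with `<path>`. Its stroke #ff00ff means score at S446, F1898. After flipping Y the toolpath is (65.80,52.40) → (84.52,56.80) → (301.00,61.49) → (34.44,25.25) → (212.15,34.25) → (160.67,55.16).

Shape 5 is a rectangle drawn with `<path>`. Its stroke #ff00ff means score at S446, F1898. After flipping Y the toolpath is (34.42,49.49) → (88.78,49.49) → (88.78,29.72) → (34.42,29.72) → (34.42,49.49), returning to the start.

Shape 6 is a line segment drawn with `<line>`. Its stroke #ff00ff means score at S446, F1898. After flipping Y the toolpath is (243.75,40.52) → (162.52,35.47).

Shape 7 is a circle drawn with `<circle>`. Its stroke #008000 means engrave at S426, F2608. After flipping Y the toolpath is (240.23,42.86) → (235.45,57.57) → (222.94,66.66) → (207.48,66.66) → (194.97,57.57) → (190.19,42.86) → (194.97,28.15) → (207.48,19.06) → (222.94,19.06) → (235.45,28.15) → (240.23,42.86), returning to the start.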